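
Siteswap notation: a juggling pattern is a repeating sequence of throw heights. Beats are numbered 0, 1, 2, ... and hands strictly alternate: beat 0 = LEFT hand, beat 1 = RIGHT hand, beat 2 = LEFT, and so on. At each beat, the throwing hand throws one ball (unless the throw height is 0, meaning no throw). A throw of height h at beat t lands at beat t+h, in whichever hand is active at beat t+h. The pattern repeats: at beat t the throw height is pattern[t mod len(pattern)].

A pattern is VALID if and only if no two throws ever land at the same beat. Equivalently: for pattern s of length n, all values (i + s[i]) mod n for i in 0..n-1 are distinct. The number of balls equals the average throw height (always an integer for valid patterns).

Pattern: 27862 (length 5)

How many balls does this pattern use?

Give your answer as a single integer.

Answer: 5

Derivation:
Pattern = [2, 7, 8, 6, 2], length n = 5
  position 0: throw height = 2, running sum = 2
  position 1: throw height = 7, running sum = 9
  position 2: throw height = 8, running sum = 17
  position 3: throw height = 6, running sum = 23
  position 4: throw height = 2, running sum = 25
Total sum = 25; balls = sum / n = 25 / 5 = 5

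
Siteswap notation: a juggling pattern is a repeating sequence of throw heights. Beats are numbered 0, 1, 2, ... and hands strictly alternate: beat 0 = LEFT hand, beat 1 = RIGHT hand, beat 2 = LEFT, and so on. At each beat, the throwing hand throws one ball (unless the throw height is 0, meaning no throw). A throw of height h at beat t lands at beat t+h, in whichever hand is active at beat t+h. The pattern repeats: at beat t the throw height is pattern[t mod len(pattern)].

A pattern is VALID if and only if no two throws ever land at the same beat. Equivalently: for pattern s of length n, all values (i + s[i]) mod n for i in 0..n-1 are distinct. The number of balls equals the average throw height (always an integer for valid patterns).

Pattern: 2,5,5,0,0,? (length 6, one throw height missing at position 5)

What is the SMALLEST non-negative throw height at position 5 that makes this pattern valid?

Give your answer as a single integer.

Answer: 0

Derivation:
i=0: (0 + 2) mod 6 = 2
i=1: (1 + 5) mod 6 = 0
i=2: (2 + 5) mod 6 = 1
i=3: (3 + 0) mod 6 = 3
i=4: (4 + 0) mod 6 = 4
i=5: s[i]=? (unknown)
Known residues: [0, 1, 2, 3, 4]; need a permutation of 0..5, so missing residue r = 5
Need (5 + s) mod 6 = 5; smallest s = (5 - 5) mod 6 = 0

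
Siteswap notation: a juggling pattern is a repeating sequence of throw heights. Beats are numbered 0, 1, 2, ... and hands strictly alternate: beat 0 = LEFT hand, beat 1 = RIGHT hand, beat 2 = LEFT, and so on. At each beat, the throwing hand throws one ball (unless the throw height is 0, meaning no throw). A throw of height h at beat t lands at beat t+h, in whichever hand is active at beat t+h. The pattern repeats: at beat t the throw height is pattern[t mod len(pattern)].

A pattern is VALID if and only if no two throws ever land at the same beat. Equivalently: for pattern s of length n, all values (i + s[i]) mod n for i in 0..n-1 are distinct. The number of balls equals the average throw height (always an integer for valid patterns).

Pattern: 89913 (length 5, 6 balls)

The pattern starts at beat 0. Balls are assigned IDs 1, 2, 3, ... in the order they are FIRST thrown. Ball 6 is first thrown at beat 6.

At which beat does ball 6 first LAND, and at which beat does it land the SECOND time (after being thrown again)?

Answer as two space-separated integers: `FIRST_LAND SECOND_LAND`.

Beat 0 (L): throw ball1 h=8 -> lands@8:L; in-air after throw: [b1@8:L]
Beat 1 (R): throw ball2 h=9 -> lands@10:L; in-air after throw: [b1@8:L b2@10:L]
Beat 2 (L): throw ball3 h=9 -> lands@11:R; in-air after throw: [b1@8:L b2@10:L b3@11:R]
Beat 3 (R): throw ball4 h=1 -> lands@4:L; in-air after throw: [b4@4:L b1@8:L b2@10:L b3@11:R]
Beat 4 (L): throw ball4 h=3 -> lands@7:R; in-air after throw: [b4@7:R b1@8:L b2@10:L b3@11:R]
Beat 5 (R): throw ball5 h=8 -> lands@13:R; in-air after throw: [b4@7:R b1@8:L b2@10:L b3@11:R b5@13:R]
Beat 6 (L): throw ball6 h=9 -> lands@15:R; in-air after throw: [b4@7:R b1@8:L b2@10:L b3@11:R b5@13:R b6@15:R]
Beat 7 (R): throw ball4 h=9 -> lands@16:L; in-air after throw: [b1@8:L b2@10:L b3@11:R b5@13:R b6@15:R b4@16:L]
Beat 8 (L): throw ball1 h=1 -> lands@9:R; in-air after throw: [b1@9:R b2@10:L b3@11:R b5@13:R b6@15:R b4@16:L]
Beat 9 (R): throw ball1 h=3 -> lands@12:L; in-air after throw: [b2@10:L b3@11:R b1@12:L b5@13:R b6@15:R b4@16:L]
Beat 10 (L): throw ball2 h=8 -> lands@18:L; in-air after throw: [b3@11:R b1@12:L b5@13:R b6@15:R b4@16:L b2@18:L]
Beat 11 (R): throw ball3 h=9 -> lands@20:L; in-air after throw: [b1@12:L b5@13:R b6@15:R b4@16:L b2@18:L b3@20:L]
Beat 12 (L): throw ball1 h=9 -> lands@21:R; in-air after throw: [b5@13:R b6@15:R b4@16:L b2@18:L b3@20:L b1@21:R]
Beat 13 (R): throw ball5 h=1 -> lands@14:L; in-air after throw: [b5@14:L b6@15:R b4@16:L b2@18:L b3@20:L b1@21:R]
Beat 14 (L): throw ball5 h=3 -> lands@17:R; in-air after throw: [b6@15:R b4@16:L b5@17:R b2@18:L b3@20:L b1@21:R]
Beat 15 (R): throw ball6 h=8 -> lands@23:R; in-air after throw: [b4@16:L b5@17:R b2@18:L b3@20:L b1@21:R b6@23:R]
Beat 16 (L): throw ball4 h=9 -> lands@25:R; in-air after throw: [b5@17:R b2@18:L b3@20:L b1@21:R b6@23:R b4@25:R]
Beat 17 (R): throw ball5 h=9 -> lands@26:L; in-air after throw: [b2@18:L b3@20:L b1@21:R b6@23:R b4@25:R b5@26:L]
Beat 18 (L): throw ball2 h=1 -> lands@19:R; in-air after throw: [b2@19:R b3@20:L b1@21:R b6@23:R b4@25:R b5@26:L]
Beat 19 (R): throw ball2 h=3 -> lands@22:L; in-air after throw: [b3@20:L b1@21:R b2@22:L b6@23:R b4@25:R b5@26:L]
Beat 20 (L): throw ball3 h=8 -> lands@28:L; in-air after throw: [b1@21:R b2@22:L b6@23:R b4@25:R b5@26:L b3@28:L]
Beat 21 (R): throw ball1 h=9 -> lands@30:L; in-air after throw: [b2@22:L b6@23:R b4@25:R b5@26:L b3@28:L b1@30:L]
Beat 22 (L): throw ball2 h=9 -> lands@31:R; in-air after throw: [b6@23:R b4@25:R b5@26:L b3@28:L b1@30:L b2@31:R]
Ball 6: thrown@6 h=9 -> first land @15; rethrown@15 h=8 -> second land @23

Answer: 15 23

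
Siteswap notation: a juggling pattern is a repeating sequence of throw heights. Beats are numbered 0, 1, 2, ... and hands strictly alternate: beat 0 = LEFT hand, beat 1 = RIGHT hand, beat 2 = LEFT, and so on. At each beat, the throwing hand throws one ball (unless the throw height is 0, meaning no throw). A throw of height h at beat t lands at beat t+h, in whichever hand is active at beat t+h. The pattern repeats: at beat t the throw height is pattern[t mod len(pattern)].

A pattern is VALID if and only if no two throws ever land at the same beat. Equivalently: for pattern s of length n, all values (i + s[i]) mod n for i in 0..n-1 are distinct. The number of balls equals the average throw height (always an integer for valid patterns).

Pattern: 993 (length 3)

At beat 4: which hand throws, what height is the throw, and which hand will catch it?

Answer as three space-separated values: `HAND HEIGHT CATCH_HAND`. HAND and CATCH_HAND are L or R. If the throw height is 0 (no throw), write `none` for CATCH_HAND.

Beat 4: 4 mod 2 = 0, so hand = L
Throw height = pattern[4 mod 3] = pattern[1] = 9
Lands at beat 4+9=13, 13 mod 2 = 1, so catch hand = R

Answer: L 9 R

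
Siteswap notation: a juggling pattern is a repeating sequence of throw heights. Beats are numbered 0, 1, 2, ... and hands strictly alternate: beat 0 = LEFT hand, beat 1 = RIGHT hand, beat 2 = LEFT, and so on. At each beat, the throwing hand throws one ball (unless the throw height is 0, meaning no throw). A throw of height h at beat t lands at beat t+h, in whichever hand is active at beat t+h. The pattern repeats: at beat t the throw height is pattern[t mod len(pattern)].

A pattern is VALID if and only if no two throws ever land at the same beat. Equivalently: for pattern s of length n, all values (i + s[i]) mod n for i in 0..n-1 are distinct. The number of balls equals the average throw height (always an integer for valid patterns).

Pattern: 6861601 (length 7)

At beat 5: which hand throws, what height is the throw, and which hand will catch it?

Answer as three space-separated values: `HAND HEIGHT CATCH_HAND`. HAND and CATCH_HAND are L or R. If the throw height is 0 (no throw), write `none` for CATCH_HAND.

Answer: R 0 none

Derivation:
Beat 5: 5 mod 2 = 1, so hand = R
Throw height = pattern[5 mod 7] = pattern[5] = 0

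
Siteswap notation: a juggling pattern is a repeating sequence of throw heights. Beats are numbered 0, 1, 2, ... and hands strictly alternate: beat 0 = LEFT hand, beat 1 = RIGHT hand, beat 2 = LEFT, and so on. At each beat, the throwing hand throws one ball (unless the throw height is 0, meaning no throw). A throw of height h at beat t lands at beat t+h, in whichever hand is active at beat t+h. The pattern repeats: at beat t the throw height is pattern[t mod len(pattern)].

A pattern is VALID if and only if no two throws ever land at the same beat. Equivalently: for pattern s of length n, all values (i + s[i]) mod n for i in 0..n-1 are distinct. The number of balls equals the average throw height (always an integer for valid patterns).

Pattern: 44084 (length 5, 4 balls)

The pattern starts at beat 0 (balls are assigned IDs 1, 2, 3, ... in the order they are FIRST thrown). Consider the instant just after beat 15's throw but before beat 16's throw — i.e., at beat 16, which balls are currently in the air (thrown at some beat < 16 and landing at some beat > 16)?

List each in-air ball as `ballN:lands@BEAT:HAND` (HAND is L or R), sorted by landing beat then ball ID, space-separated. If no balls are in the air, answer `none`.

Beat 0 (L): throw ball1 h=4 -> lands@4:L; in-air after throw: [b1@4:L]
Beat 1 (R): throw ball2 h=4 -> lands@5:R; in-air after throw: [b1@4:L b2@5:R]
Beat 3 (R): throw ball3 h=8 -> lands@11:R; in-air after throw: [b1@4:L b2@5:R b3@11:R]
Beat 4 (L): throw ball1 h=4 -> lands@8:L; in-air after throw: [b2@5:R b1@8:L b3@11:R]
Beat 5 (R): throw ball2 h=4 -> lands@9:R; in-air after throw: [b1@8:L b2@9:R b3@11:R]
Beat 6 (L): throw ball4 h=4 -> lands@10:L; in-air after throw: [b1@8:L b2@9:R b4@10:L b3@11:R]
Beat 8 (L): throw ball1 h=8 -> lands@16:L; in-air after throw: [b2@9:R b4@10:L b3@11:R b1@16:L]
Beat 9 (R): throw ball2 h=4 -> lands@13:R; in-air after throw: [b4@10:L b3@11:R b2@13:R b1@16:L]
Beat 10 (L): throw ball4 h=4 -> lands@14:L; in-air after throw: [b3@11:R b2@13:R b4@14:L b1@16:L]
Beat 11 (R): throw ball3 h=4 -> lands@15:R; in-air after throw: [b2@13:R b4@14:L b3@15:R b1@16:L]
Beat 13 (R): throw ball2 h=8 -> lands@21:R; in-air after throw: [b4@14:L b3@15:R b1@16:L b2@21:R]
Beat 14 (L): throw ball4 h=4 -> lands@18:L; in-air after throw: [b3@15:R b1@16:L b4@18:L b2@21:R]
Beat 15 (R): throw ball3 h=4 -> lands@19:R; in-air after throw: [b1@16:L b4@18:L b3@19:R b2@21:R]
Beat 16 (L): throw ball1 h=4 -> lands@20:L; in-air after throw: [b4@18:L b3@19:R b1@20:L b2@21:R]

Answer: ball4:lands@18:L ball3:lands@19:R ball2:lands@21:R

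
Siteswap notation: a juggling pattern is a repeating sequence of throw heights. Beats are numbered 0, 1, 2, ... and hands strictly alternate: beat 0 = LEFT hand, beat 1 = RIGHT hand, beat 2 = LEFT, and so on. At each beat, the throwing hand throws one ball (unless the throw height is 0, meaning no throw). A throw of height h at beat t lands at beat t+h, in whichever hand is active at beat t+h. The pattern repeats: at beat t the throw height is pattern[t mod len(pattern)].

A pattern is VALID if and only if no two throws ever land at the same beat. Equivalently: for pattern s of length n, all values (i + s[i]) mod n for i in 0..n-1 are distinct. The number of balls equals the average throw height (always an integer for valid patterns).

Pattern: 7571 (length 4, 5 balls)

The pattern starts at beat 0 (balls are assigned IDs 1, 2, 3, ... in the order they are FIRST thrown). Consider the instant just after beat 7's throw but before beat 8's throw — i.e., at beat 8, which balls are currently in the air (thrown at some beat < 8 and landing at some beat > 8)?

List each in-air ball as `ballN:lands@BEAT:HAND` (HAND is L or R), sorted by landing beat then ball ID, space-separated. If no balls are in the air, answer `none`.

Beat 0 (L): throw ball1 h=7 -> lands@7:R; in-air after throw: [b1@7:R]
Beat 1 (R): throw ball2 h=5 -> lands@6:L; in-air after throw: [b2@6:L b1@7:R]
Beat 2 (L): throw ball3 h=7 -> lands@9:R; in-air after throw: [b2@6:L b1@7:R b3@9:R]
Beat 3 (R): throw ball4 h=1 -> lands@4:L; in-air after throw: [b4@4:L b2@6:L b1@7:R b3@9:R]
Beat 4 (L): throw ball4 h=7 -> lands@11:R; in-air after throw: [b2@6:L b1@7:R b3@9:R b4@11:R]
Beat 5 (R): throw ball5 h=5 -> lands@10:L; in-air after throw: [b2@6:L b1@7:R b3@9:R b5@10:L b4@11:R]
Beat 6 (L): throw ball2 h=7 -> lands@13:R; in-air after throw: [b1@7:R b3@9:R b5@10:L b4@11:R b2@13:R]
Beat 7 (R): throw ball1 h=1 -> lands@8:L; in-air after throw: [b1@8:L b3@9:R b5@10:L b4@11:R b2@13:R]
Beat 8 (L): throw ball1 h=7 -> lands@15:R; in-air after throw: [b3@9:R b5@10:L b4@11:R b2@13:R b1@15:R]

Answer: ball3:lands@9:R ball5:lands@10:L ball4:lands@11:R ball2:lands@13:R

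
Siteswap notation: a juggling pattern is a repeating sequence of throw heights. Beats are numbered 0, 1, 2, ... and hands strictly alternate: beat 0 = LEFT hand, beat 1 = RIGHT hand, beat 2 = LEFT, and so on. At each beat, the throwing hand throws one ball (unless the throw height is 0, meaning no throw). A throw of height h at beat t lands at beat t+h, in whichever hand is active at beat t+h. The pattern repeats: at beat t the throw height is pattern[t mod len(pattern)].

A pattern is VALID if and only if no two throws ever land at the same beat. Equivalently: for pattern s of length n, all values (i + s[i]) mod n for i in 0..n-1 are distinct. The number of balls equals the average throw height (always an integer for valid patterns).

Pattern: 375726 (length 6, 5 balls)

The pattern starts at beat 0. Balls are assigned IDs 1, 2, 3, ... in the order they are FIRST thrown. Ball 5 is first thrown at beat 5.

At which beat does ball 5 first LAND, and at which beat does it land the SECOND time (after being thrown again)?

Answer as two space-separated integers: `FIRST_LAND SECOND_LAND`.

Beat 0 (L): throw ball1 h=3 -> lands@3:R; in-air after throw: [b1@3:R]
Beat 1 (R): throw ball2 h=7 -> lands@8:L; in-air after throw: [b1@3:R b2@8:L]
Beat 2 (L): throw ball3 h=5 -> lands@7:R; in-air after throw: [b1@3:R b3@7:R b2@8:L]
Beat 3 (R): throw ball1 h=7 -> lands@10:L; in-air after throw: [b3@7:R b2@8:L b1@10:L]
Beat 4 (L): throw ball4 h=2 -> lands@6:L; in-air after throw: [b4@6:L b3@7:R b2@8:L b1@10:L]
Beat 5 (R): throw ball5 h=6 -> lands@11:R; in-air after throw: [b4@6:L b3@7:R b2@8:L b1@10:L b5@11:R]
Beat 6 (L): throw ball4 h=3 -> lands@9:R; in-air after throw: [b3@7:R b2@8:L b4@9:R b1@10:L b5@11:R]
Beat 7 (R): throw ball3 h=7 -> lands@14:L; in-air after throw: [b2@8:L b4@9:R b1@10:L b5@11:R b3@14:L]
Beat 8 (L): throw ball2 h=5 -> lands@13:R; in-air after throw: [b4@9:R b1@10:L b5@11:R b2@13:R b3@14:L]
Beat 9 (R): throw ball4 h=7 -> lands@16:L; in-air after throw: [b1@10:L b5@11:R b2@13:R b3@14:L b4@16:L]
Beat 10 (L): throw ball1 h=2 -> lands@12:L; in-air after throw: [b5@11:R b1@12:L b2@13:R b3@14:L b4@16:L]
Beat 11 (R): throw ball5 h=6 -> lands@17:R; in-air after throw: [b1@12:L b2@13:R b3@14:L b4@16:L b5@17:R]
Beat 12 (L): throw ball1 h=3 -> lands@15:R; in-air after throw: [b2@13:R b3@14:L b1@15:R b4@16:L b5@17:R]
Beat 13 (R): throw ball2 h=7 -> lands@20:L; in-air after throw: [b3@14:L b1@15:R b4@16:L b5@17:R b2@20:L]
Beat 14 (L): throw ball3 h=5 -> lands@19:R; in-air after throw: [b1@15:R b4@16:L b5@17:R b3@19:R b2@20:L]
Ball 5: thrown@5 h=6 -> first land @11; rethrown@11 h=6 -> second land @17

Answer: 11 17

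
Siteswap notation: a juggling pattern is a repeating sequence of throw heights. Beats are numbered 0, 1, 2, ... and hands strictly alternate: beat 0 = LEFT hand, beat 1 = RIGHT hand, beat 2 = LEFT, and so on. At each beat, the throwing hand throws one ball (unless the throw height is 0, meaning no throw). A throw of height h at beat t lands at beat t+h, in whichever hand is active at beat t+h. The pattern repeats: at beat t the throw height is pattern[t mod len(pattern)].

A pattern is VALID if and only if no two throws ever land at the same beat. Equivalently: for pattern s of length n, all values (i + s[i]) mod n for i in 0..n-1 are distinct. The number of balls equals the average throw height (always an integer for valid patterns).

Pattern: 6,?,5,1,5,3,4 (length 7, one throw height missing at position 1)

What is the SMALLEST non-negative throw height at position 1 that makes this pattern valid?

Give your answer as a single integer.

i=0: (0 + 6) mod 7 = 6
i=1: s[i]=? (unknown)
i=2: (2 + 5) mod 7 = 0
i=3: (3 + 1) mod 7 = 4
i=4: (4 + 5) mod 7 = 2
i=5: (5 + 3) mod 7 = 1
i=6: (6 + 4) mod 7 = 3
Known residues: [0, 1, 2, 3, 4, 6]; need a permutation of 0..6, so missing residue r = 5
Need (1 + s) mod 7 = 5; smallest s = (5 - 1) mod 7 = 4

Answer: 4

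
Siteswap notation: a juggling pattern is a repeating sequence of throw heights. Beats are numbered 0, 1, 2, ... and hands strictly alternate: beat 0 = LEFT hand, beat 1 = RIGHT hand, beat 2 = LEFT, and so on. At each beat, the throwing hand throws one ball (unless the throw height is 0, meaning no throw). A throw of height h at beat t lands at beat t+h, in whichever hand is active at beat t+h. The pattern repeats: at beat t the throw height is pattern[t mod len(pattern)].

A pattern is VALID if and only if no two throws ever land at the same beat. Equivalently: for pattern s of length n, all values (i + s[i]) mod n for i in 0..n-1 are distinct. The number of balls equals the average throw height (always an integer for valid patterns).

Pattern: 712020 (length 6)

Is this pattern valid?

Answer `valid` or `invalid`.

i=0: (i + s[i]) mod n = (0 + 7) mod 6 = 1
i=1: (i + s[i]) mod n = (1 + 1) mod 6 = 2
i=2: (i + s[i]) mod n = (2 + 2) mod 6 = 4
i=3: (i + s[i]) mod n = (3 + 0) mod 6 = 3
i=4: (i + s[i]) mod n = (4 + 2) mod 6 = 0
i=5: (i + s[i]) mod n = (5 + 0) mod 6 = 5
Residues: [1, 2, 4, 3, 0, 5], distinct: True

Answer: valid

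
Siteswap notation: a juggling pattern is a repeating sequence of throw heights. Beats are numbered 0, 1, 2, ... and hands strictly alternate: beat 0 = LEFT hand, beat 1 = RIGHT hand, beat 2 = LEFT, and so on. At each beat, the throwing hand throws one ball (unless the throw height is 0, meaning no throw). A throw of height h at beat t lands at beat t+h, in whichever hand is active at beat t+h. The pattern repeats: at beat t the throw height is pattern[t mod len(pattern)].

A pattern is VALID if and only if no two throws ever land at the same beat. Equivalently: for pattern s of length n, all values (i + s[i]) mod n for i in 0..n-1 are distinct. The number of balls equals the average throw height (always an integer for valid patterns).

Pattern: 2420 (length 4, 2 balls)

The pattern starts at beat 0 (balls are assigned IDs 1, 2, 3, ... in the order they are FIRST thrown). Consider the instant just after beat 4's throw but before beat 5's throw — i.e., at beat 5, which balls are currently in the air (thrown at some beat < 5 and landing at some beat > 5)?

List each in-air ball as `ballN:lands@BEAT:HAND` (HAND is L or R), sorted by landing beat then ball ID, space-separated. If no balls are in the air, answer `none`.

Answer: ball1:lands@6:L

Derivation:
Beat 0 (L): throw ball1 h=2 -> lands@2:L; in-air after throw: [b1@2:L]
Beat 1 (R): throw ball2 h=4 -> lands@5:R; in-air after throw: [b1@2:L b2@5:R]
Beat 2 (L): throw ball1 h=2 -> lands@4:L; in-air after throw: [b1@4:L b2@5:R]
Beat 4 (L): throw ball1 h=2 -> lands@6:L; in-air after throw: [b2@5:R b1@6:L]
Beat 5 (R): throw ball2 h=4 -> lands@9:R; in-air after throw: [b1@6:L b2@9:R]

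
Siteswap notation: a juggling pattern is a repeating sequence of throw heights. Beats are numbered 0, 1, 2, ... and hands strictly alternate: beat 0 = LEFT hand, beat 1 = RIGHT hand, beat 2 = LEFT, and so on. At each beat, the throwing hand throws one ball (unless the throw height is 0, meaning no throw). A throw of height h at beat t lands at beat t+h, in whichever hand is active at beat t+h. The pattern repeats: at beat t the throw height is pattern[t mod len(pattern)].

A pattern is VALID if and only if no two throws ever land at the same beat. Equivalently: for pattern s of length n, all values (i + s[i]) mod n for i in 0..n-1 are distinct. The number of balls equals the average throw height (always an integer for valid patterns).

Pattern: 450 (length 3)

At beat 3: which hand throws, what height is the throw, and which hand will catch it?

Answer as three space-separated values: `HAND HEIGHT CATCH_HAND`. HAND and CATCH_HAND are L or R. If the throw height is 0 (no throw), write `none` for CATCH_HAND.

Answer: R 4 R

Derivation:
Beat 3: 3 mod 2 = 1, so hand = R
Throw height = pattern[3 mod 3] = pattern[0] = 4
Lands at beat 3+4=7, 7 mod 2 = 1, so catch hand = R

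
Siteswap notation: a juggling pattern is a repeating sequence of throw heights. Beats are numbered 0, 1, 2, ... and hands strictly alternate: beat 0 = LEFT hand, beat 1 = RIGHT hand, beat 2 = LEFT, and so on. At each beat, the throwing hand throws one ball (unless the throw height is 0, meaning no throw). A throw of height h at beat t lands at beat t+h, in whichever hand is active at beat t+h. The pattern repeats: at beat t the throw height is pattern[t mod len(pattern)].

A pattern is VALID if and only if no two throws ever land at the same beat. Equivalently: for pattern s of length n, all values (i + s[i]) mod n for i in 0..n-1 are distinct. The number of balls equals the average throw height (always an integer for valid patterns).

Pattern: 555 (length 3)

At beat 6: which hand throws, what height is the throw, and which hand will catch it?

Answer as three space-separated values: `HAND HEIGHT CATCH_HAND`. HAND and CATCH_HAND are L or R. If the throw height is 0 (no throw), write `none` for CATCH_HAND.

Beat 6: 6 mod 2 = 0, so hand = L
Throw height = pattern[6 mod 3] = pattern[0] = 5
Lands at beat 6+5=11, 11 mod 2 = 1, so catch hand = R

Answer: L 5 R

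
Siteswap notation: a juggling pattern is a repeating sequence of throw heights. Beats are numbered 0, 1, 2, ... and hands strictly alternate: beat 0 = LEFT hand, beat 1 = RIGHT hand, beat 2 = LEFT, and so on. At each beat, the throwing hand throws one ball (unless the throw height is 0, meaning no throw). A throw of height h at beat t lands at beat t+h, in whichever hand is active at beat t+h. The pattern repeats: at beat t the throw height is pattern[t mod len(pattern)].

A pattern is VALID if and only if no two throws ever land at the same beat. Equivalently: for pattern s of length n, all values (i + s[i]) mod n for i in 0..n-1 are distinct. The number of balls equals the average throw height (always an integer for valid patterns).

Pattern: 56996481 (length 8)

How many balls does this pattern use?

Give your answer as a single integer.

Answer: 6

Derivation:
Pattern = [5, 6, 9, 9, 6, 4, 8, 1], length n = 8
  position 0: throw height = 5, running sum = 5
  position 1: throw height = 6, running sum = 11
  position 2: throw height = 9, running sum = 20
  position 3: throw height = 9, running sum = 29
  position 4: throw height = 6, running sum = 35
  position 5: throw height = 4, running sum = 39
  position 6: throw height = 8, running sum = 47
  position 7: throw height = 1, running sum = 48
Total sum = 48; balls = sum / n = 48 / 8 = 6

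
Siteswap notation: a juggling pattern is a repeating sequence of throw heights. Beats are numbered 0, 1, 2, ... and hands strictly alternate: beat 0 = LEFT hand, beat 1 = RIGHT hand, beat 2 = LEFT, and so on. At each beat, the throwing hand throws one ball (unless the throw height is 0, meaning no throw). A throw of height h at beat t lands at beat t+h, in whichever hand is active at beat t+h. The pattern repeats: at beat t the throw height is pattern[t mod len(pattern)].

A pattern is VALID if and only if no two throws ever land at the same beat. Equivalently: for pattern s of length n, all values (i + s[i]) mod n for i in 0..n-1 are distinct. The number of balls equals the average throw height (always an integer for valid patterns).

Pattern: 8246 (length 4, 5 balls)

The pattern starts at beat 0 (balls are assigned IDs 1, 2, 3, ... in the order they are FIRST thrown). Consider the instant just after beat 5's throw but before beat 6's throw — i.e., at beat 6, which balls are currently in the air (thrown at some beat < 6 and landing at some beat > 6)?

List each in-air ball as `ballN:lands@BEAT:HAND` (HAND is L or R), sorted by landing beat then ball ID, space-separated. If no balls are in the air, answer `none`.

Beat 0 (L): throw ball1 h=8 -> lands@8:L; in-air after throw: [b1@8:L]
Beat 1 (R): throw ball2 h=2 -> lands@3:R; in-air after throw: [b2@3:R b1@8:L]
Beat 2 (L): throw ball3 h=4 -> lands@6:L; in-air after throw: [b2@3:R b3@6:L b1@8:L]
Beat 3 (R): throw ball2 h=6 -> lands@9:R; in-air after throw: [b3@6:L b1@8:L b2@9:R]
Beat 4 (L): throw ball4 h=8 -> lands@12:L; in-air after throw: [b3@6:L b1@8:L b2@9:R b4@12:L]
Beat 5 (R): throw ball5 h=2 -> lands@7:R; in-air after throw: [b3@6:L b5@7:R b1@8:L b2@9:R b4@12:L]
Beat 6 (L): throw ball3 h=4 -> lands@10:L; in-air after throw: [b5@7:R b1@8:L b2@9:R b3@10:L b4@12:L]

Answer: ball5:lands@7:R ball1:lands@8:L ball2:lands@9:R ball4:lands@12:L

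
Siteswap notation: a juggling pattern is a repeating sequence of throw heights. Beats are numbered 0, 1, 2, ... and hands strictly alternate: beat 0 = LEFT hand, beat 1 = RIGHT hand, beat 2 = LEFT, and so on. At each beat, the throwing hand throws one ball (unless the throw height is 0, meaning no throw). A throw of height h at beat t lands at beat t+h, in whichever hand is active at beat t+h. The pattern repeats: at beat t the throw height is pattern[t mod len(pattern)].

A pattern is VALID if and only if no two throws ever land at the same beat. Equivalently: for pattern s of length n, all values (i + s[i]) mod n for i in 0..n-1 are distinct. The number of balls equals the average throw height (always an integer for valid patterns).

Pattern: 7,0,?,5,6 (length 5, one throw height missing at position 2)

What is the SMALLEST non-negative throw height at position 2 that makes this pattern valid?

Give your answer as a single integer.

Answer: 2

Derivation:
i=0: (0 + 7) mod 5 = 2
i=1: (1 + 0) mod 5 = 1
i=2: s[i]=? (unknown)
i=3: (3 + 5) mod 5 = 3
i=4: (4 + 6) mod 5 = 0
Known residues: [0, 1, 2, 3]; need a permutation of 0..4, so missing residue r = 4
Need (2 + s) mod 5 = 4; smallest s = (4 - 2) mod 5 = 2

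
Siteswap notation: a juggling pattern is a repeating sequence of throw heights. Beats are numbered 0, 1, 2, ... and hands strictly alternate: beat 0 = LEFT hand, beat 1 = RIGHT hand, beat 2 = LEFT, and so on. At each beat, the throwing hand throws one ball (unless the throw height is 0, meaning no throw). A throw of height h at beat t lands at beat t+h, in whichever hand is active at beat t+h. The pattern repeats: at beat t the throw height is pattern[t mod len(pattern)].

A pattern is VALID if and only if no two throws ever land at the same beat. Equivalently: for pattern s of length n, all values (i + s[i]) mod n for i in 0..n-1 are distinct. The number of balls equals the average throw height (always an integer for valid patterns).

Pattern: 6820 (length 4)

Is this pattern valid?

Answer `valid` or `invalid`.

i=0: (i + s[i]) mod n = (0 + 6) mod 4 = 2
i=1: (i + s[i]) mod n = (1 + 8) mod 4 = 1
i=2: (i + s[i]) mod n = (2 + 2) mod 4 = 0
i=3: (i + s[i]) mod n = (3 + 0) mod 4 = 3
Residues: [2, 1, 0, 3], distinct: True

Answer: valid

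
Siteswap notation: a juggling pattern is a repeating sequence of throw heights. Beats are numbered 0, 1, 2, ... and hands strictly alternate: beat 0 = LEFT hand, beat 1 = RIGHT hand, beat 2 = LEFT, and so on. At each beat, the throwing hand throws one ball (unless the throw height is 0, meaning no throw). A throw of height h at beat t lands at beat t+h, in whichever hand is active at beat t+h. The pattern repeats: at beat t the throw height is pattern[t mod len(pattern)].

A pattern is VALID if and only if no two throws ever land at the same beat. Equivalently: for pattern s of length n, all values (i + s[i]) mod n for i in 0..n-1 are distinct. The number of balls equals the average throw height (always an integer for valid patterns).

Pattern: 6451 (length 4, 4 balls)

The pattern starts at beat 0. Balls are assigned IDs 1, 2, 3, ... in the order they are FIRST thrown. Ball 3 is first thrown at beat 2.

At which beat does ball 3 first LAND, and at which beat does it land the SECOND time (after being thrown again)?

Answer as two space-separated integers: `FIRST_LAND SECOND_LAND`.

Answer: 7 8

Derivation:
Beat 0 (L): throw ball1 h=6 -> lands@6:L; in-air after throw: [b1@6:L]
Beat 1 (R): throw ball2 h=4 -> lands@5:R; in-air after throw: [b2@5:R b1@6:L]
Beat 2 (L): throw ball3 h=5 -> lands@7:R; in-air after throw: [b2@5:R b1@6:L b3@7:R]
Beat 3 (R): throw ball4 h=1 -> lands@4:L; in-air after throw: [b4@4:L b2@5:R b1@6:L b3@7:R]
Beat 4 (L): throw ball4 h=6 -> lands@10:L; in-air after throw: [b2@5:R b1@6:L b3@7:R b4@10:L]
Beat 5 (R): throw ball2 h=4 -> lands@9:R; in-air after throw: [b1@6:L b3@7:R b2@9:R b4@10:L]
Beat 6 (L): throw ball1 h=5 -> lands@11:R; in-air after throw: [b3@7:R b2@9:R b4@10:L b1@11:R]
Beat 7 (R): throw ball3 h=1 -> lands@8:L; in-air after throw: [b3@8:L b2@9:R b4@10:L b1@11:R]
Beat 8 (L): throw ball3 h=6 -> lands@14:L; in-air after throw: [b2@9:R b4@10:L b1@11:R b3@14:L]
Ball 3: thrown@2 h=5 -> first land @7; rethrown@7 h=1 -> second land @8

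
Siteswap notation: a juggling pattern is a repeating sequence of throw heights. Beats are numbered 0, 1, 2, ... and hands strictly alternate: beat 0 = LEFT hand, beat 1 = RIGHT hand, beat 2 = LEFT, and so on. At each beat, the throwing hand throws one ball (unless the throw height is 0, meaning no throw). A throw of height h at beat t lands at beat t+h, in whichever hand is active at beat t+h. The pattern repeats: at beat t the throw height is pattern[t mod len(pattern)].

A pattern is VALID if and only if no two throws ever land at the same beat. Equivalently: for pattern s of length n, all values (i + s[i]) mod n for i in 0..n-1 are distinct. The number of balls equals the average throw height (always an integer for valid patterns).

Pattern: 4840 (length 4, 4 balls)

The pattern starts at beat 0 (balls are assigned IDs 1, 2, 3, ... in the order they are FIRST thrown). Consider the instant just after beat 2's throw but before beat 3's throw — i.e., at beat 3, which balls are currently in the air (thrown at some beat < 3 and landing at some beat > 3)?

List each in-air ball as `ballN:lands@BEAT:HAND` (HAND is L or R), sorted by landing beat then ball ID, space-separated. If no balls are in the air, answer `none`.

Answer: ball1:lands@4:L ball3:lands@6:L ball2:lands@9:R

Derivation:
Beat 0 (L): throw ball1 h=4 -> lands@4:L; in-air after throw: [b1@4:L]
Beat 1 (R): throw ball2 h=8 -> lands@9:R; in-air after throw: [b1@4:L b2@9:R]
Beat 2 (L): throw ball3 h=4 -> lands@6:L; in-air after throw: [b1@4:L b3@6:L b2@9:R]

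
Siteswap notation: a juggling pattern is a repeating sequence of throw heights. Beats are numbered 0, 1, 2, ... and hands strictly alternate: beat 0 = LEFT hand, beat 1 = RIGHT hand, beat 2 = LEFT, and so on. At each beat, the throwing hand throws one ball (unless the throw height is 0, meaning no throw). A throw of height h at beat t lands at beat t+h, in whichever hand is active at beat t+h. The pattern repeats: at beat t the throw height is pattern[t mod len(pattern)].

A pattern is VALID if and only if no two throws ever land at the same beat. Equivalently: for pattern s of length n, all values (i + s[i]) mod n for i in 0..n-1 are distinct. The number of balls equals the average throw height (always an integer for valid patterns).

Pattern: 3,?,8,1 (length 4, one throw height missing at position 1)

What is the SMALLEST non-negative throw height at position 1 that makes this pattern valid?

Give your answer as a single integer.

Answer: 0

Derivation:
i=0: (0 + 3) mod 4 = 3
i=1: s[i]=? (unknown)
i=2: (2 + 8) mod 4 = 2
i=3: (3 + 1) mod 4 = 0
Known residues: [0, 2, 3]; need a permutation of 0..3, so missing residue r = 1
Need (1 + s) mod 4 = 1; smallest s = (1 - 1) mod 4 = 0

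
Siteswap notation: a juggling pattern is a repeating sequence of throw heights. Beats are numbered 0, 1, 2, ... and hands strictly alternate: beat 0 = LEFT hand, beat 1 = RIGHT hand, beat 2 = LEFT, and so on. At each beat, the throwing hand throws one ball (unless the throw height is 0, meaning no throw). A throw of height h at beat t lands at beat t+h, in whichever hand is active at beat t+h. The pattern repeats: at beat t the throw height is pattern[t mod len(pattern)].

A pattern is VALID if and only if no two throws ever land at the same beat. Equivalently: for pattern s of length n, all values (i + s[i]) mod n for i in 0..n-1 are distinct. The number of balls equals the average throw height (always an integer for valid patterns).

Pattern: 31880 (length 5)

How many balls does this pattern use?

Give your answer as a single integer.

Pattern = [3, 1, 8, 8, 0], length n = 5
  position 0: throw height = 3, running sum = 3
  position 1: throw height = 1, running sum = 4
  position 2: throw height = 8, running sum = 12
  position 3: throw height = 8, running sum = 20
  position 4: throw height = 0, running sum = 20
Total sum = 20; balls = sum / n = 20 / 5 = 4

Answer: 4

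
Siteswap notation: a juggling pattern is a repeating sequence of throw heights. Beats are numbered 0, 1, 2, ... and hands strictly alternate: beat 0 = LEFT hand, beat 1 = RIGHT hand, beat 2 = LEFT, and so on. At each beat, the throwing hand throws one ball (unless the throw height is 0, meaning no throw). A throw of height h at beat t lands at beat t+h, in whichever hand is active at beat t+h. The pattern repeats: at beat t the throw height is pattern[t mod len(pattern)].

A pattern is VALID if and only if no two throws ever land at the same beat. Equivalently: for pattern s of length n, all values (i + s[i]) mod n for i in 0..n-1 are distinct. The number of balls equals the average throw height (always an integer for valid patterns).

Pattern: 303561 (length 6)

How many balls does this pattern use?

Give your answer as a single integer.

Answer: 3

Derivation:
Pattern = [3, 0, 3, 5, 6, 1], length n = 6
  position 0: throw height = 3, running sum = 3
  position 1: throw height = 0, running sum = 3
  position 2: throw height = 3, running sum = 6
  position 3: throw height = 5, running sum = 11
  position 4: throw height = 6, running sum = 17
  position 5: throw height = 1, running sum = 18
Total sum = 18; balls = sum / n = 18 / 6 = 3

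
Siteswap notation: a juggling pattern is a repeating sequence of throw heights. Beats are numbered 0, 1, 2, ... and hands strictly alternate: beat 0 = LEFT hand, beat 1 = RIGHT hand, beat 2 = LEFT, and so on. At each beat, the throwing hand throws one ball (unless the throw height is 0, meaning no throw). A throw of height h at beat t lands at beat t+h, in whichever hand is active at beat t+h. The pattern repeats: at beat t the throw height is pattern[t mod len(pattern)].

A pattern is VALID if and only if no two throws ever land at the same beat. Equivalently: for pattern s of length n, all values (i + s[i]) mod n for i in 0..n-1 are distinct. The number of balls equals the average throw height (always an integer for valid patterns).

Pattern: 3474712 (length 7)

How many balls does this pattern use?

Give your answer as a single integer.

Pattern = [3, 4, 7, 4, 7, 1, 2], length n = 7
  position 0: throw height = 3, running sum = 3
  position 1: throw height = 4, running sum = 7
  position 2: throw height = 7, running sum = 14
  position 3: throw height = 4, running sum = 18
  position 4: throw height = 7, running sum = 25
  position 5: throw height = 1, running sum = 26
  position 6: throw height = 2, running sum = 28
Total sum = 28; balls = sum / n = 28 / 7 = 4

Answer: 4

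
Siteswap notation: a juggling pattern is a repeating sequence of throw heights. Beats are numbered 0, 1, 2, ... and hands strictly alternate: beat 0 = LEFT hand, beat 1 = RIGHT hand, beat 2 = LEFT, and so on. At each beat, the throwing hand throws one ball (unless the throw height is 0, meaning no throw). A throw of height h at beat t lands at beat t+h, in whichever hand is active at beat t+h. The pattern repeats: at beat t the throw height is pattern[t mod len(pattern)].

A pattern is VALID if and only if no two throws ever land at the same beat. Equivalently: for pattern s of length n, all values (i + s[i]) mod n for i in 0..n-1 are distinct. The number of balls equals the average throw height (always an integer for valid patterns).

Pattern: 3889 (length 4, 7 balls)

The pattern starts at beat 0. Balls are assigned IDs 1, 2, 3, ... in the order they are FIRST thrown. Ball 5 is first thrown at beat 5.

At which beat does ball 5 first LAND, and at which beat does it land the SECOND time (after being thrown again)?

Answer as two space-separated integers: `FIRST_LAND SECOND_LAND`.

Beat 0 (L): throw ball1 h=3 -> lands@3:R; in-air after throw: [b1@3:R]
Beat 1 (R): throw ball2 h=8 -> lands@9:R; in-air after throw: [b1@3:R b2@9:R]
Beat 2 (L): throw ball3 h=8 -> lands@10:L; in-air after throw: [b1@3:R b2@9:R b3@10:L]
Beat 3 (R): throw ball1 h=9 -> lands@12:L; in-air after throw: [b2@9:R b3@10:L b1@12:L]
Beat 4 (L): throw ball4 h=3 -> lands@7:R; in-air after throw: [b4@7:R b2@9:R b3@10:L b1@12:L]
Beat 5 (R): throw ball5 h=8 -> lands@13:R; in-air after throw: [b4@7:R b2@9:R b3@10:L b1@12:L b5@13:R]
Beat 6 (L): throw ball6 h=8 -> lands@14:L; in-air after throw: [b4@7:R b2@9:R b3@10:L b1@12:L b5@13:R b6@14:L]
Beat 7 (R): throw ball4 h=9 -> lands@16:L; in-air after throw: [b2@9:R b3@10:L b1@12:L b5@13:R b6@14:L b4@16:L]
Beat 8 (L): throw ball7 h=3 -> lands@11:R; in-air after throw: [b2@9:R b3@10:L b7@11:R b1@12:L b5@13:R b6@14:L b4@16:L]
Beat 9 (R): throw ball2 h=8 -> lands@17:R; in-air after throw: [b3@10:L b7@11:R b1@12:L b5@13:R b6@14:L b4@16:L b2@17:R]
Beat 10 (L): throw ball3 h=8 -> lands@18:L; in-air after throw: [b7@11:R b1@12:L b5@13:R b6@14:L b4@16:L b2@17:R b3@18:L]
Beat 11 (R): throw ball7 h=9 -> lands@20:L; in-air after throw: [b1@12:L b5@13:R b6@14:L b4@16:L b2@17:R b3@18:L b7@20:L]
Beat 12 (L): throw ball1 h=3 -> lands@15:R; in-air after throw: [b5@13:R b6@14:L b1@15:R b4@16:L b2@17:R b3@18:L b7@20:L]
Beat 13 (R): throw ball5 h=8 -> lands@21:R; in-air after throw: [b6@14:L b1@15:R b4@16:L b2@17:R b3@18:L b7@20:L b5@21:R]
Beat 14 (L): throw ball6 h=8 -> lands@22:L; in-air after throw: [b1@15:R b4@16:L b2@17:R b3@18:L b7@20:L b5@21:R b6@22:L]
Beat 15 (R): throw ball1 h=9 -> lands@24:L; in-air after throw: [b4@16:L b2@17:R b3@18:L b7@20:L b5@21:R b6@22:L b1@24:L]
Beat 16 (L): throw ball4 h=3 -> lands@19:R; in-air after throw: [b2@17:R b3@18:L b4@19:R b7@20:L b5@21:R b6@22:L b1@24:L]
Beat 17 (R): throw ball2 h=8 -> lands@25:R; in-air after throw: [b3@18:L b4@19:R b7@20:L b5@21:R b6@22:L b1@24:L b2@25:R]
Ball 5: thrown@5 h=8 -> first land @13; rethrown@13 h=8 -> second land @21

Answer: 13 21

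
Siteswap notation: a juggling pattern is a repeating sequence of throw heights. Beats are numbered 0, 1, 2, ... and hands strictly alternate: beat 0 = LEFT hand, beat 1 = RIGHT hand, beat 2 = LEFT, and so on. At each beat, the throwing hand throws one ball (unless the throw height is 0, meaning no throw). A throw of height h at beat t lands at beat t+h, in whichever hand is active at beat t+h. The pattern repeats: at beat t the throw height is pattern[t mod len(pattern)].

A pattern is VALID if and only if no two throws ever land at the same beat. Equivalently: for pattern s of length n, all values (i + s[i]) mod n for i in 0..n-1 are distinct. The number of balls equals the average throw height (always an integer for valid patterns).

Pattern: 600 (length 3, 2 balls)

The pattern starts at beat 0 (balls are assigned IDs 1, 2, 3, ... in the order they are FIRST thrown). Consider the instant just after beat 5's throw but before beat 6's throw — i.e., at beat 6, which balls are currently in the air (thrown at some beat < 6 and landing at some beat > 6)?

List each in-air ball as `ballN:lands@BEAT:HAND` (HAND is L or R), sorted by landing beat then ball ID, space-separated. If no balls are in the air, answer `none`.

Beat 0 (L): throw ball1 h=6 -> lands@6:L; in-air after throw: [b1@6:L]
Beat 3 (R): throw ball2 h=6 -> lands@9:R; in-air after throw: [b1@6:L b2@9:R]
Beat 6 (L): throw ball1 h=6 -> lands@12:L; in-air after throw: [b2@9:R b1@12:L]

Answer: ball2:lands@9:R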